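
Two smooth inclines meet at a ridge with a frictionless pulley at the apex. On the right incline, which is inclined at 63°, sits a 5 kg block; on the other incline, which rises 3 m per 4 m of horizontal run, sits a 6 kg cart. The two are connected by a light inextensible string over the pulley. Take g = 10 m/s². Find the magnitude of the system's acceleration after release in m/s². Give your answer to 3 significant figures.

0.777 m/s²

Resolve each weight along its own incline: the 5 kg mass has component 5 × 10 × sin 63° = 44.550 N down its slope, and the 6 kg mass has 6 × 10 × sin 36.87° = 36.000 N down its slope.
The 5 kg side's 44.550 N exceeds the other side's 36.000 N, so that mass slides down and the 6 kg mass slides up. Taking that direction as positive, Newton's second law for the whole system gives 44.550 − 36.000 = (5 + 6) a, so a = 8.550 / 11 = 0.7773 m/s².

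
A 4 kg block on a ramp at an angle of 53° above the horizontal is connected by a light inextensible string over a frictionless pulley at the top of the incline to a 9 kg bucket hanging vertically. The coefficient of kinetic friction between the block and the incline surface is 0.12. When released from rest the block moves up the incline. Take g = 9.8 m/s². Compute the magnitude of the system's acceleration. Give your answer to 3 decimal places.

4.159 m/s²

For the block on the incline: the weight component along the slope is m₁g sin 53° = 4 × 9.8 × 0.7986 = 31.305 N and the normal force is N = m₁g cos 53° = 23.591 N.
Kinetic friction opposes the block's motion up the incline: f = μN = 0.12 × 23.591 = 2.831 N acting down the slope.
Newton's second law for the block (up-slope positive): T − 31.305 − 2.831 = 4 a. For the hanging bucket (downward positive): 9 × 9.8 − T = 9 a.
Adding the two equations eliminates T: 54.064 = 13 a, so a = 4.1588 m/s².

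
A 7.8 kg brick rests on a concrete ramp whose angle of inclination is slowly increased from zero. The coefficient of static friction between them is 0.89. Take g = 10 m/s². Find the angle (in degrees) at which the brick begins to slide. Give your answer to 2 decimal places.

At the threshold of sliding, static friction is at its maximum μ_s N and exactly balances the weight component along the incline: mg sin θ = μ_s mg cos θ.
Hence tan θ = μ_s = 0.89, so θ = arctan(0.89) = 41.6691°.

41.67°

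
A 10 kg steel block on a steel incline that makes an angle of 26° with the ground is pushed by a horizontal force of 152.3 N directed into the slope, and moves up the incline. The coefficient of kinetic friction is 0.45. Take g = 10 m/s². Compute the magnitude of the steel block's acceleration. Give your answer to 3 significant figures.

The horizontal push has components F cos 26° = 152.3 × 0.8988 = 136.887 N up the incline and F sin 26° = 152.3 × 0.4384 = 66.768 N pressing into the surface.
The normal force is therefore N = mg cos 26° + F sin 26° = 89.880 + 66.768 = 156.648 N, and kinetic friction down the slope is μN = 0.45 × 156.648 = 70.492 N.
Along the incline: F cos 26° − mg sin 26° − μN = ma, so 136.887 − 43.840 − 70.492 = 10 a, giving a = 2.2555 m/s².

2.26 m/s²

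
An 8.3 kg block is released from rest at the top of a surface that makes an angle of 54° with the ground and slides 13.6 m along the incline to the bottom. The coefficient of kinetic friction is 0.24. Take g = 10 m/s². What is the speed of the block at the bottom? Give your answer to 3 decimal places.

The weight component along the incline is mg sin 54° = 67.148 N and the normal force is N = mg cos 54° = 48.786 N.
Friction up the slope is f = μN = 0.24 × 48.786 = 11.709 N, so the net downslope force is 67.148 − 11.709 = 55.439 N and a = 55.439 / 8.3 = 6.6794 m/s².
Starting from rest over a distance of 13.6 m, v² = 2aL = 2 × 6.6794 × 13.6 = 181.6797, so v = 13.4789 m/s.

13.479 m/s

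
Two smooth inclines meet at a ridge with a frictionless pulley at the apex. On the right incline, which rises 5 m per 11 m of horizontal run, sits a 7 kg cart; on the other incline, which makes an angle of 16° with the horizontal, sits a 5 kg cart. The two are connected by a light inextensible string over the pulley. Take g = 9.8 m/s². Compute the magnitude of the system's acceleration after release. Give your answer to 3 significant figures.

1.24 m/s²

Resolve each weight along its own incline: the 7 kg mass has component 7 × 9.8 × sin 24.44° = 28.387 N down its slope, and the 5 kg mass has 5 × 9.8 × sin 16° = 13.506 N down its slope.
The 7 kg side's 28.387 N exceeds the other side's 13.506 N, so that mass slides down and the 5 kg mass slides up. Taking that direction as positive, Newton's second law for the whole system gives 28.387 − 13.506 = (7 + 5) a, so a = 14.881 / 12 = 1.2401 m/s².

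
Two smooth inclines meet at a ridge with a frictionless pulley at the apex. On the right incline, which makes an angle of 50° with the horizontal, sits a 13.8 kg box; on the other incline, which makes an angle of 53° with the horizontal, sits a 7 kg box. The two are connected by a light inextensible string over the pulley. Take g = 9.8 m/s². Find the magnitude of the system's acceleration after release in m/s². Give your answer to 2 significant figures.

2.3 m/s²

Resolve each weight along its own incline: the 13.8 kg mass has component 13.8 × 9.8 × sin 50° = 103.600 N down its slope, and the 7 kg mass has 7 × 9.8 × sin 53° = 54.786 N down its slope.
The 13.8 kg side's 103.600 N exceeds the other side's 54.786 N, so that mass slides down and the 7 kg mass slides up. Taking that direction as positive, Newton's second law for the whole system gives 103.600 − 54.786 = (13.8 + 7) a, so a = 48.814 / 20.8 = 2.3468 m/s².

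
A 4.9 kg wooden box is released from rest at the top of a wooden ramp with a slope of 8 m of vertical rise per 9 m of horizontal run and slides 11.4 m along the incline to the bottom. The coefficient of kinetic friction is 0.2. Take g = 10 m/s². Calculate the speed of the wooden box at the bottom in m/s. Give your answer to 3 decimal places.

The weight component along the incline is mg sin 41.63° = 32.554 N and the normal force is N = mg cos 41.63° = 36.623 N.
Friction up the slope is f = μN = 0.2 × 36.623 = 7.325 N, so the net downslope force is 32.554 − 7.325 = 25.229 N and a = 25.229 / 4.9 = 5.1488 m/s².
Starting from rest over a distance of 11.4 m, v² = 2aL = 2 × 5.1488 × 11.4 = 117.3926, so v = 10.8348 m/s.

10.835 m/s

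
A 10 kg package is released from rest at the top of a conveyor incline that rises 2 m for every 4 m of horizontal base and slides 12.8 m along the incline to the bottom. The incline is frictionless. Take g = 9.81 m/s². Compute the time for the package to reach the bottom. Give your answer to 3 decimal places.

2.416 s

The weight component along the incline is mg sin 26.57° = 43.872 N and the normal force is N = mg cos 26.57° = 87.743 N.
With no friction, a = g sin 26.57° = 4.3872 m/s².
Starting from rest, L = ½at², so t = √(2L/a) = √(2 × 12.8 / 4.3872) = 2.4156 s.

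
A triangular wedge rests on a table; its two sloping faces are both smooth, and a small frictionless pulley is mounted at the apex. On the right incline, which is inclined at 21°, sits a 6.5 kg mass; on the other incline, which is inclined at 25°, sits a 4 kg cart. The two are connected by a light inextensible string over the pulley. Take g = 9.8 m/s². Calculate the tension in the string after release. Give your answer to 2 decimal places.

18.95 N

Resolve each weight along its own incline: the 6.5 kg mass has component 6.5 × 9.8 × sin 21° = 22.828 N down its slope, and the 4 kg mass has 4 × 9.8 × sin 25° = 16.567 N down its slope.
The 6.5 kg side's 22.828 N exceeds the other side's 16.567 N, so that mass slides down and the 4 kg mass slides up. Taking that direction as positive, Newton's second law for the whole system gives 22.828 − 16.567 = (6.5 + 4) a, so a = 6.261 / 10.5 = 0.5963 m/s².
For the 4 kg mass (up-slope positive): T − 16.567 = 4 × 0.5963, so T = 18.952 N.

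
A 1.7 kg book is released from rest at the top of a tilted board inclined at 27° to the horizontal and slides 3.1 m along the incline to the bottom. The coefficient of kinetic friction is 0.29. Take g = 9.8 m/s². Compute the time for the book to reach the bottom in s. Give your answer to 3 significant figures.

1.80 s

The weight component along the incline is mg sin 27° = 7.563 N and the normal force is N = mg cos 27° = 14.844 N.
Friction up the slope is f = μN = 0.29 × 14.844 = 4.305 N, so the net downslope force is 7.563 − 4.305 = 3.258 N and a = 3.258 / 1.7 = 1.9165 m/s².
Starting from rest, L = ½at², so t = √(2L/a) = √(2 × 3.1 / 1.9165) = 1.7986 s.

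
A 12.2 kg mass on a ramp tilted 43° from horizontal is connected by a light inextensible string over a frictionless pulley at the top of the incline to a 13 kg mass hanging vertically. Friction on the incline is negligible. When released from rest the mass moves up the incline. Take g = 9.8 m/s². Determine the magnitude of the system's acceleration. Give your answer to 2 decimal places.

1.82 m/s²

For the mass on the incline: the weight component along the slope is m₁g sin 43° = 12.2 × 9.8 × 0.6820 = 81.540 N and the normal force is N = m₁g cos 43° = 87.441 N.
Newton's second law for the mass (up-slope positive): T − 81.540 = 12.2 a. For the hanging mass (downward positive): 13 × 9.8 − T = 13 a.
Adding the two equations eliminates T: 45.860 = 25.2 a, so a = 1.8198 m/s².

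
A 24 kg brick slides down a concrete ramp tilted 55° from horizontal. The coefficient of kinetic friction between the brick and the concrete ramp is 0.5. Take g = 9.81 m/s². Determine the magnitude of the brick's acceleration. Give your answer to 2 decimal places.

5.22 m/s²

Resolving the weight along the incline: the component pulling the brick down the slope is mg sin 55° = 24 × 9.81 × 0.8192 = 192.872 N, and the normal force is N = mg cos 55° = 24 × 9.81 × 0.5736 = 135.048 N.
Kinetic friction acts up the slope with magnitude f = μN = 0.5 × 135.048 = 67.524 N.
Net force along the incline is 192.872 − 67.524 = 125.348 N, so a = 125.348 / 24 = 5.2228 m/s².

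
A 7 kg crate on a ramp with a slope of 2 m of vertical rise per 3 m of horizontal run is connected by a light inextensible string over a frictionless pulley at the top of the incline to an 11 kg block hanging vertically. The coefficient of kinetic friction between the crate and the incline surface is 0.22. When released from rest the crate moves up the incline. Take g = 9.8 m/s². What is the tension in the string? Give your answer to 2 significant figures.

For the crate on the incline: the weight component along the slope is m₁g sin 33.69° = 7 × 9.8 × 0.5547 = 38.052 N and the normal force is N = m₁g cos 33.69° = 57.079 N.
Kinetic friction opposes the crate's motion up the incline: f = μN = 0.22 × 57.079 = 12.557 N acting down the slope.
Newton's second law for the crate (up-slope positive): T − 38.052 − 12.557 = 7 a. For the hanging block (downward positive): 11 × 9.8 − T = 11 a.
Adding the two equations eliminates T: 57.191 = 18 a, so a = 3.1773 m/s².
Then from the hanging block's equation, T = 11 × (9.8 − 3.1773) = 72.850 N.

73 N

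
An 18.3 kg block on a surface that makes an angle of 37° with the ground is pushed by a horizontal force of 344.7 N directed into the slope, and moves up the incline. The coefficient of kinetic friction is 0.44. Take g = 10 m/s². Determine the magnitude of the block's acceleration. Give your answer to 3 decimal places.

The horizontal push has components F cos 37° = 344.7 × 0.7986 = 275.277 N up the incline and F sin 37° = 344.7 × 0.6018 = 207.440 N pressing into the surface.
The normal force is therefore N = mg cos 37° + F sin 37° = 146.144 + 207.440 = 353.584 N, and kinetic friction down the slope is μN = 0.44 × 353.584 = 155.577 N.
Along the incline: F cos 37° − mg sin 37° − μN = ma, so 275.277 − 110.129 − 155.577 = 18.3 a, giving a = 0.5230 m/s².

0.523 m/s²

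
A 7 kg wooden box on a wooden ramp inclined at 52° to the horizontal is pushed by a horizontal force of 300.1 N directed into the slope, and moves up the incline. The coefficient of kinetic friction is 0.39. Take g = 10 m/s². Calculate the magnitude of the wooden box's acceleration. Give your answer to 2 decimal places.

The horizontal push has components F cos 52° = 300.1 × 0.6157 = 184.772 N up the incline and F sin 52° = 300.1 × 0.7880 = 236.479 N pressing into the surface.
The normal force is therefore N = mg cos 52° + F sin 52° = 43.099 + 236.479 = 279.578 N, and kinetic friction down the slope is μN = 0.39 × 279.578 = 109.035 N.
Along the incline: F cos 52° − mg sin 52° − μN = ma, so 184.772 − 55.160 − 109.035 = 7 a, giving a = 2.9396 m/s².

2.94 m/s²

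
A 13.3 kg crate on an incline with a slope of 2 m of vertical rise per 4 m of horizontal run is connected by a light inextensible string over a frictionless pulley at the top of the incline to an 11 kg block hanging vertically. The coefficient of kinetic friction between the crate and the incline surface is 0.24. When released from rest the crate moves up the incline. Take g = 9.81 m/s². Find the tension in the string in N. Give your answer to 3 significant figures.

98.2 N

For the crate on the incline: the weight component along the slope is m₁g sin 26.57° = 13.3 × 9.81 × 0.4472 = 58.348 N and the normal force is N = m₁g cos 26.57° = 116.699 N.
Kinetic friction opposes the crate's motion up the incline: f = μN = 0.24 × 116.699 = 28.008 N acting down the slope.
Newton's second law for the crate (up-slope positive): T − 58.348 − 28.008 = 13.3 a. For the hanging block (downward positive): 11 × 9.81 − T = 11 a.
Adding the two equations eliminates T: 21.554 = 24.3 a, so a = 0.8870 m/s².
Then from the hanging block's equation, T = 11 × (9.81 − 0.8870) = 98.153 N.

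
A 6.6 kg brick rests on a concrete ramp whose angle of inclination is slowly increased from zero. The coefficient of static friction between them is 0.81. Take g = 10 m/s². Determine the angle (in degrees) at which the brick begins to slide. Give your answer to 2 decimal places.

39.01°

At the threshold of sliding, static friction is at its maximum μ_s N and exactly balances the weight component along the incline: mg sin θ = μ_s mg cos θ.
Hence tan θ = μ_s = 0.81, so θ = arctan(0.81) = 39.0075°.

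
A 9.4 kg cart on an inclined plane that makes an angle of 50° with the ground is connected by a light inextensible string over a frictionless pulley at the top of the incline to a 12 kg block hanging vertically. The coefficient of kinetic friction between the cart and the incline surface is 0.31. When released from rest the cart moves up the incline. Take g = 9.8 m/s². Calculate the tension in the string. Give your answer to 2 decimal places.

For the cart on the incline: the weight component along the slope is m₁g sin 50° = 9.4 × 9.8 × 0.7660 = 70.564 N and the normal force is N = m₁g cos 50° = 59.214 N.
Kinetic friction opposes the cart's motion up the incline: f = μN = 0.31 × 59.214 = 18.356 N acting down the slope.
Newton's second law for the cart (up-slope positive): T − 70.564 − 18.356 = 9.4 a. For the hanging block (downward positive): 12 × 9.8 − T = 12 a.
Adding the two equations eliminates T: 28.680 = 21.4 a, so a = 1.3402 m/s².
Then from the hanging block's equation, T = 12 × (9.8 − 1.3402) = 101.518 N.

101.52 N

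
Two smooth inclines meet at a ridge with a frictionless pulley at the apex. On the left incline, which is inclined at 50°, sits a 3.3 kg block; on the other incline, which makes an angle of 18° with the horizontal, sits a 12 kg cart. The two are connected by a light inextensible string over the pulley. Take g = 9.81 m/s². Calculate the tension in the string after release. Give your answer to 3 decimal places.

Resolve each weight along its own incline: the 3.3 kg mass has component 3.3 × 9.81 × sin 50° = 24.799 N down its slope, and the 12 kg mass has 12 × 9.81 × sin 18° = 36.377 N down its slope.
The 12 kg side's 36.377 N exceeds the other side's 24.799 N, so that mass slides down and the 3.3 kg mass slides up. Taking that direction as positive, Newton's second law for the whole system gives 36.377 − 24.799 = (3.3 + 12) a, so a = 11.578 / 15.3 = 0.7567 m/s².
For the 3.3 kg mass (up-slope positive): T − 24.799 = 3.3 × 0.7567, so T = 27.296 N.

27.296 N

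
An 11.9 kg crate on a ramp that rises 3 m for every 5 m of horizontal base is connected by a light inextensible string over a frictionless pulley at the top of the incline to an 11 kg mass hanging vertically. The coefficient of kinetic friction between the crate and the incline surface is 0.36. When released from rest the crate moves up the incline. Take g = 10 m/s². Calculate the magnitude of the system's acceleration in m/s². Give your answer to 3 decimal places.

For the crate on the incline: the weight component along the slope is m₁g sin 30.96° = 11.9 × 10 × 0.5145 = 61.225 N and the normal force is N = m₁g cos 30.96° = 102.042 N.
Kinetic friction opposes the crate's motion up the incline: f = μN = 0.36 × 102.042 = 36.735 N acting down the slope.
Newton's second law for the crate (up-slope positive): T − 61.225 − 36.735 = 11.9 a. For the hanging mass (downward positive): 11 × 10 − T = 11 a.
Adding the two equations eliminates T: 12.040 = 22.9 a, so a = 0.5258 m/s².

0.526 m/s²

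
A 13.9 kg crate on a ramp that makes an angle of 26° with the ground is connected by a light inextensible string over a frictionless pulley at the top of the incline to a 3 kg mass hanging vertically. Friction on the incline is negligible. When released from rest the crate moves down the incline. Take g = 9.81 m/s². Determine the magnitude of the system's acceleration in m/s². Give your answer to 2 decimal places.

For the crate on the incline: the weight component along the slope is m₁g sin 26° = 13.9 × 9.81 × 0.4384 = 59.780 N and the normal force is N = m₁g cos 26° = 122.559 N.
Newton's second law for the crate (down-slope positive): 59.780 − T = 13.9 a. For the hanging mass (upward positive): T − 3 × 9.81 = 3 a.
Adding the two equations eliminates T: 30.350 = 16.9 a, so a = 1.7959 m/s².

1.80 m/s²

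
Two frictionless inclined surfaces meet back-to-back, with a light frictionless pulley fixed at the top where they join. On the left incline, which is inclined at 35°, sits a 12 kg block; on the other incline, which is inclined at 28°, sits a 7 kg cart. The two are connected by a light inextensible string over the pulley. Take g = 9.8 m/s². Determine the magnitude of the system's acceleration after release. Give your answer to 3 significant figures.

1.86 m/s²

Resolve each weight along its own incline: the 12 kg mass has component 12 × 9.8 × sin 35° = 67.453 N down its slope, and the 7 kg mass has 7 × 9.8 × sin 28° = 32.206 N down its slope.
The 12 kg side's 67.453 N exceeds the other side's 32.206 N, so that mass slides down and the 7 kg mass slides up. Taking that direction as positive, Newton's second law for the whole system gives 67.453 − 32.206 = (12 + 7) a, so a = 35.247 / 19 = 1.8551 m/s².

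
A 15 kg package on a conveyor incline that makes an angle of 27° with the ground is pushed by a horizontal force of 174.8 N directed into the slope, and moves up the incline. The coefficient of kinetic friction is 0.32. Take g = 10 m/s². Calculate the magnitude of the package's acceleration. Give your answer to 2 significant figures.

The horizontal push has components F cos 27° = 174.8 × 0.8910 = 155.747 N up the incline and F sin 27° = 174.8 × 0.4540 = 79.359 N pressing into the surface.
The normal force is therefore N = mg cos 27° + F sin 27° = 133.650 + 79.359 = 213.009 N, and kinetic friction down the slope is μN = 0.32 × 213.009 = 68.163 N.
Along the incline: F cos 27° − mg sin 27° − μN = ma, so 155.747 − 68.100 − 68.163 = 15 a, giving a = 1.2989 m/s².

1.3 m/s²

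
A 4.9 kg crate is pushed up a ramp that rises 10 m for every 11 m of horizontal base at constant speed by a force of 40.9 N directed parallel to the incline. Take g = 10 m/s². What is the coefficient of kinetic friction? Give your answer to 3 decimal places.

At constant speed ΣF = 0 along the incline. The applied 40.9 N acts up the slope; the weight component mg sin 42.27° = 32.961 N and kinetic friction μN both act down the slope.
So 40.9 = 32.961 + μ × 36.257, giving μ = (40.9 − 32.961) / 36.257 = 0.2190.

0.219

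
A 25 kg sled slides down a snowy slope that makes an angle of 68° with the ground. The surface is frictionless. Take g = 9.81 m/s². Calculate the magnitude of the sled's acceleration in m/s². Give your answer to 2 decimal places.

9.10 m/s²

Resolving the weight along the incline: the component pulling the sled down the slope is mg sin 68° = 25 × 9.81 × 0.9272 = 227.396 N, and the normal force is N = mg cos 68° = 25 × 9.81 × 0.3746 = 91.871 N.
With no friction the net force along the incline is 227.396 N, so a = g sin 68° = 227.396 / 25 = 9.0958 m/s².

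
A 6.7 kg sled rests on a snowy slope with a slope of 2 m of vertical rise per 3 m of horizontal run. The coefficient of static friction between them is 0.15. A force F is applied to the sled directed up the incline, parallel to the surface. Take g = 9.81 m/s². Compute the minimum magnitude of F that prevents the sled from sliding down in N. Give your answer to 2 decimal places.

28.26 N

The normal force is N = mg cos 33.69° = 54.688 N. With F at its minimum the sled is on the verge of sliding down, so static friction is at its maximum μ_s N = 0.15 × 54.688 = 8.203 N and acts up the slope.
Equilibrium along the incline: F + μ_s N = mg sin 33.69°, so F = 36.459 − 8.203 = 28.256 N.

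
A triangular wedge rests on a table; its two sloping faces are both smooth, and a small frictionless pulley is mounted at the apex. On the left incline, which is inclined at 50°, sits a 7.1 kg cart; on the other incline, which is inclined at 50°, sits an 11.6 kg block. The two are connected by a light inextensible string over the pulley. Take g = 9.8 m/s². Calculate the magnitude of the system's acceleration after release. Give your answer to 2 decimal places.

1.81 m/s²

Resolve each weight along its own incline: the 7.1 kg mass has component 7.1 × 9.8 × sin 50° = 53.301 N down its slope, and the 11.6 kg mass has 11.6 × 9.8 × sin 50° = 87.084 N down its slope.
The 11.6 kg side's 87.084 N exceeds the other side's 53.301 N, so that mass slides down and the 7.1 kg mass slides up. Taking that direction as positive, Newton's second law for the whole system gives 87.084 − 53.301 = (7.1 + 11.6) a, so a = 33.783 / 18.7 = 1.8066 m/s².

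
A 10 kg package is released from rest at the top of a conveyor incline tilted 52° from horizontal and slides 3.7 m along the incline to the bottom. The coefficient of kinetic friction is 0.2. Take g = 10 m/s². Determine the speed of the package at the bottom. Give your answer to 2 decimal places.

7.01 m/s

The weight component along the incline is mg sin 52° = 78.801 N and the normal force is N = mg cos 52° = 61.566 N.
Friction up the slope is f = μN = 0.2 × 61.566 = 12.313 N, so the net downslope force is 78.801 − 12.313 = 66.488 N and a = 66.488 / 10 = 6.6488 m/s².
Starting from rest over a distance of 3.7 m, v² = 2aL = 2 × 6.6488 × 3.7 = 49.2011, so v = 7.0143 m/s.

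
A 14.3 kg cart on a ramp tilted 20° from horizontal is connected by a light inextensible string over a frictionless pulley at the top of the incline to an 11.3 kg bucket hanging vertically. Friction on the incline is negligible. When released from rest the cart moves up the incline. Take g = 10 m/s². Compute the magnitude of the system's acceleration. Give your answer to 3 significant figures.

2.50 m/s²

For the cart on the incline: the weight component along the slope is m₁g sin 20° = 14.3 × 10 × 0.3420 = 48.906 N and the normal force is N = m₁g cos 20° = 134.376 N.
Newton's second law for the cart (up-slope positive): T − 48.906 = 14.3 a. For the hanging bucket (downward positive): 11.3 × 10 − T = 11.3 a.
Adding the two equations eliminates T: 64.094 = 25.6 a, so a = 2.5037 m/s².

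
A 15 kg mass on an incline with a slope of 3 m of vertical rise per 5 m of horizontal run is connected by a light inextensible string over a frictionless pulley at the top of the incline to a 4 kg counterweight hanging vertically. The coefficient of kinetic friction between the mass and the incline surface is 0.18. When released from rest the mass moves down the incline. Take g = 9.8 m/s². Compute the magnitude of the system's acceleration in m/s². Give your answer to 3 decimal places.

For the mass on the incline: the weight component along the slope is m₁g sin 30.96° = 15 × 9.8 × 0.5145 = 75.631 N and the normal force is N = m₁g cos 30.96° = 126.051 N.
Kinetic friction opposes the mass's motion down the incline: f = μN = 0.18 × 126.051 = 22.689 N acting up the slope.
Newton's second law for the mass (down-slope positive): 75.631 − 22.689 − T = 15 a. For the hanging counterweight (upward positive): T − 4 × 9.8 = 4 a.
Adding the two equations eliminates T: 13.742 = 19 a, so a = 0.7233 m/s².

0.723 m/s²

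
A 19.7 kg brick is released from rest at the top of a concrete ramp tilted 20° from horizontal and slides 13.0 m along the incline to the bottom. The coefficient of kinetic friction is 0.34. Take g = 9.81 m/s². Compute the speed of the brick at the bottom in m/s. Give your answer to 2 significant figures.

The weight component along the incline is mg sin 20° = 66.098 N and the normal force is N = mg cos 20° = 181.602 N.
Friction up the slope is f = μN = 0.34 × 181.602 = 61.745 N, so the net downslope force is 66.098 − 61.745 = 4.353 N and a = 4.353 / 19.7 = 0.2210 m/s².
Starting from rest over a distance of 13.0 m, v² = 2aL = 2 × 0.2210 × 13.0 = 5.7460, so v = 2.3971 m/s.

2.4 m/s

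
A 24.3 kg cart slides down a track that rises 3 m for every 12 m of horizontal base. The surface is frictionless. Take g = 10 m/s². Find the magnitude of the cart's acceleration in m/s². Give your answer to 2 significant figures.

2.4 m/s²

Resolving the weight along the incline: the component pulling the cart down the slope is mg sin 14.04° = 24.3 × 10 × 0.2425 = 58.927 N, and the normal force is N = mg cos 14.04° = 24.3 × 10 × 0.9701 = 235.734 N.
With no friction the net force along the incline is 58.927 N, so a = g sin 14.04° = 58.927 / 24.3 = 2.4250 m/s².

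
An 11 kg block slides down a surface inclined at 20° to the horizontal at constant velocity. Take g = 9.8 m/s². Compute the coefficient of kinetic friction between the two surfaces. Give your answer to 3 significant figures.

At constant velocity the net force along the incline is zero: mg sin 20° = μ mg cos 20°.
So μ = tan 20° = 0.3420 / 0.9397 = 0.3639.

0.364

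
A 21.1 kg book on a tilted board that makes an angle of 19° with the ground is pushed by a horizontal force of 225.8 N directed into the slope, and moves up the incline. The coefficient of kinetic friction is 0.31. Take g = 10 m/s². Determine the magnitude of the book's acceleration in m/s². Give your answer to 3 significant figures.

The horizontal push has components F cos 19° = 225.8 × 0.9455 = 213.494 N up the incline and F sin 19° = 225.8 × 0.3256 = 73.520 N pressing into the surface.
The normal force is therefore N = mg cos 19° + F sin 19° = 199.500 + 73.520 = 273.020 N, and kinetic friction down the slope is μN = 0.31 × 273.020 = 84.636 N.
Along the incline: F cos 19° − mg sin 19° − μN = ma, so 213.494 − 68.702 − 84.636 = 21.1 a, giving a = 2.8510 m/s².

2.85 m/s²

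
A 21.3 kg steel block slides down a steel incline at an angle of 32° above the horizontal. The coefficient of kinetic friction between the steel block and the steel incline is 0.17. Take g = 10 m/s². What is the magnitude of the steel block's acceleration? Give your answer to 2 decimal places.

3.86 m/s²

Resolving the weight along the incline: the component pulling the steel block down the slope is mg sin 32° = 21.3 × 10 × 0.5299 = 112.869 N, and the normal force is N = mg cos 32° = 21.3 × 10 × 0.8480 = 180.624 N.
Kinetic friction acts up the slope with magnitude f = μN = 0.17 × 180.624 = 30.706 N.
Net force along the incline is 112.869 − 30.706 = 82.163 N, so a = 82.163 / 21.3 = 3.8574 m/s².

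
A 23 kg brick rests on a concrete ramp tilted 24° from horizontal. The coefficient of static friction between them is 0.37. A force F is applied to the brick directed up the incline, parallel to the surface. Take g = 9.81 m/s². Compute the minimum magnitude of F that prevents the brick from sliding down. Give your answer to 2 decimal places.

15.51 N

The normal force is N = mg cos 24° = 206.123 N. With F at its minimum the brick is on the verge of sliding down, so static friction is at its maximum μ_s N = 0.37 × 206.123 = 76.266 N and acts up the slope.
Equilibrium along the incline: F + μ_s N = mg sin 24°, so F = 91.772 − 76.266 = 15.506 N.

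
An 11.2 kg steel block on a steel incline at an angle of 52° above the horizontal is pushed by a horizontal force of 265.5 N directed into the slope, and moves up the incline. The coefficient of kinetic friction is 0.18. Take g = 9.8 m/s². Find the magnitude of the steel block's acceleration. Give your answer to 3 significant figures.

The horizontal push has components F cos 52° = 265.5 × 0.6157 = 163.468 N up the incline and F sin 52° = 265.5 × 0.7880 = 209.214 N pressing into the surface.
The normal force is therefore N = mg cos 52° + F sin 52° = 67.579 + 209.214 = 276.793 N, and kinetic friction down the slope is μN = 0.18 × 276.793 = 49.823 N.
Along the incline: F cos 52° − mg sin 52° − μN = ma, so 163.468 − 86.491 − 49.823 = 11.2 a, giving a = 2.4245 m/s².

2.42 m/s²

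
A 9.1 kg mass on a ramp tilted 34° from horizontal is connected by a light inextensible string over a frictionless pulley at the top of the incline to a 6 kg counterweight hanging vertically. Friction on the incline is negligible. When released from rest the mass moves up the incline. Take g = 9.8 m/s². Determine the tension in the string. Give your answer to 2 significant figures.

55 N

For the mass on the incline: the weight component along the slope is m₁g sin 34° = 9.1 × 9.8 × 0.5592 = 49.869 N and the normal force is N = m₁g cos 34° = 73.934 N.
Newton's second law for the mass (up-slope positive): T − 49.869 = 9.1 a. For the hanging counterweight (downward positive): 6 × 9.8 − T = 6 a.
Adding the two equations eliminates T: 8.931 = 15.1 a, so a = 0.5915 m/s².
Then from the hanging counterweight's equation, T = 6 × (9.8 − 0.5915) = 55.251 N.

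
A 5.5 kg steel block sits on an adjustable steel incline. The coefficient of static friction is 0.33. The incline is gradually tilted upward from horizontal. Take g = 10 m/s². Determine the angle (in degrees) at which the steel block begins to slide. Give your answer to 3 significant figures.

18.3°

At the threshold of sliding, static friction is at its maximum μ_s N and exactly balances the weight component along the incline: mg sin θ = μ_s mg cos θ.
Hence tan θ = μ_s = 0.33, so θ = arctan(0.33) = 18.2629°.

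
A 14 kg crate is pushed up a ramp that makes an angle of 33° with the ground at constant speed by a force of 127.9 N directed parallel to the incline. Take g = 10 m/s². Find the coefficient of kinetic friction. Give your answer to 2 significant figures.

At constant speed ΣF = 0 along the incline. The applied 127.9 N acts up the slope; the weight component mg sin 33° = 76.249 N and kinetic friction μN both act down the slope.
So 127.9 = 76.249 + μ × 117.414, giving μ = (127.9 − 76.249) / 117.414 = 0.4399.

0.44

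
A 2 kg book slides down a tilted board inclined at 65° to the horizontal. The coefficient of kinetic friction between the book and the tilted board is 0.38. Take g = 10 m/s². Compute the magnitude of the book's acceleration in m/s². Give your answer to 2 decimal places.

7.46 m/s²

Resolving the weight along the incline: the component pulling the book down the slope is mg sin 65° = 2 × 10 × 0.9063 = 18.126 N, and the normal force is N = mg cos 65° = 2 × 10 × 0.4226 = 8.452 N.
Kinetic friction acts up the slope with magnitude f = μN = 0.38 × 8.452 = 3.212 N.
Net force along the incline is 18.126 − 3.212 = 14.914 N, so a = 14.914 / 2 = 7.4570 m/s².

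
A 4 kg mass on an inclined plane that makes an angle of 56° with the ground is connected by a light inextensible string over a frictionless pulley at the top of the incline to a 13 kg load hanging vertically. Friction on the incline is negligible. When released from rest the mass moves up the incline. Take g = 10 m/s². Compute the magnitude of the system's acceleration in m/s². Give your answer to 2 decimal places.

For the mass on the incline: the weight component along the slope is m₁g sin 56° = 4 × 10 × 0.8290 = 33.160 N and the normal force is N = m₁g cos 56° = 22.368 N.
Newton's second law for the mass (up-slope positive): T − 33.160 = 4 a. For the hanging load (downward positive): 13 × 10 − T = 13 a.
Adding the two equations eliminates T: 96.840 = 17 a, so a = 5.6965 m/s².

5.70 m/s²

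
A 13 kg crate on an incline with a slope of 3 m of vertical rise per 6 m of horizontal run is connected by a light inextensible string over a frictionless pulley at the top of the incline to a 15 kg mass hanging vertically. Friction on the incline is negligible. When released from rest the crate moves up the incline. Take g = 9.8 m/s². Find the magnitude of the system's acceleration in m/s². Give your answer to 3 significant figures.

3.22 m/s²

For the crate on the incline: the weight component along the slope is m₁g sin 26.57° = 13 × 9.8 × 0.4472 = 56.973 N and the normal force is N = m₁g cos 26.57° = 113.950 N.
Newton's second law for the crate (up-slope positive): T − 56.973 = 13 a. For the hanging mass (downward positive): 15 × 9.8 − T = 15 a.
Adding the two equations eliminates T: 90.027 = 28 a, so a = 3.2153 m/s².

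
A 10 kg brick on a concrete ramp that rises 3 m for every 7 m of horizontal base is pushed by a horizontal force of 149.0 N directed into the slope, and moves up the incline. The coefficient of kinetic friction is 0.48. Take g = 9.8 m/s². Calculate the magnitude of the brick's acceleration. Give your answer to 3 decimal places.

2.694 m/s²

The horizontal push has components F cos 23.20° = 149.0 × 0.9191 = 136.946 N up the incline and F sin 23.20° = 149.0 × 0.3939 = 58.691 N pressing into the surface.
The normal force is therefore N = mg cos 23.20° + F sin 23.20° = 90.072 + 58.691 = 148.763 N, and kinetic friction down the slope is μN = 0.48 × 148.763 = 71.406 N.
Along the incline: F cos 23.20° − mg sin 23.20° − μN = ma, so 136.946 − 38.602 − 71.406 = 10 a, giving a = 2.6938 m/s².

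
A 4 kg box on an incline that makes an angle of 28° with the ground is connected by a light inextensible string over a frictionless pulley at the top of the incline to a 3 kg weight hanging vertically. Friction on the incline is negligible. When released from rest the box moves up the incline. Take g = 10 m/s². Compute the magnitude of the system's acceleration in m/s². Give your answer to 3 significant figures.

For the box on the incline: the weight component along the slope is m₁g sin 28° = 4 × 10 × 0.4695 = 18.780 N and the normal force is N = m₁g cos 28° = 35.318 N.
Newton's second law for the box (up-slope positive): T − 18.780 = 4 a. For the hanging weight (downward positive): 3 × 10 − T = 3 a.
Adding the two equations eliminates T: 11.220 = 7 a, so a = 1.6029 m/s².

1.60 m/s²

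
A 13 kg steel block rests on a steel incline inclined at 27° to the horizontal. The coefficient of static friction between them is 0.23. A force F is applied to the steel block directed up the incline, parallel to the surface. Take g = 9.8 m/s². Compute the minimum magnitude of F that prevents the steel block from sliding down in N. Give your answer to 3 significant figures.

31.7 N

The normal force is N = mg cos 27° = 113.514 N. With F at its minimum the steel block is on the verge of sliding down, so static friction is at its maximum μ_s N = 0.23 × 113.514 = 26.108 N and acts up the slope.
Equilibrium along the incline: F + μ_s N = mg sin 27°, so F = 57.838 − 26.108 = 31.730 N.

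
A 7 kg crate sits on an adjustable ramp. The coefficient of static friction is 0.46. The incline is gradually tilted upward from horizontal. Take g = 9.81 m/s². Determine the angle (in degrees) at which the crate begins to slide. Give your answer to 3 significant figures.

24.7°

At the threshold of sliding, static friction is at its maximum μ_s N and exactly balances the weight component along the incline: mg sin θ = μ_s mg cos θ.
Hence tan θ = μ_s = 0.46, so θ = arctan(0.46) = 24.7024°.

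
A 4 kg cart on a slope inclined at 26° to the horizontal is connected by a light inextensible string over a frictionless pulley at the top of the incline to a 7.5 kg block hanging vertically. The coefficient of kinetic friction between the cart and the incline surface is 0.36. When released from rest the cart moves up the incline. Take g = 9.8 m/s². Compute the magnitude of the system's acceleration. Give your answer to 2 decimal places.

For the cart on the incline: the weight component along the slope is m₁g sin 26° = 4 × 9.8 × 0.4384 = 17.185 N and the normal force is N = m₁g cos 26° = 35.233 N.
Kinetic friction opposes the cart's motion up the incline: f = μN = 0.36 × 35.233 = 12.684 N acting down the slope.
Newton's second law for the cart (up-slope positive): T − 17.185 − 12.684 = 4 a. For the hanging block (downward positive): 7.5 × 9.8 − T = 7.5 a.
Adding the two equations eliminates T: 43.631 = 11.5 a, so a = 3.7940 m/s².

3.79 m/s²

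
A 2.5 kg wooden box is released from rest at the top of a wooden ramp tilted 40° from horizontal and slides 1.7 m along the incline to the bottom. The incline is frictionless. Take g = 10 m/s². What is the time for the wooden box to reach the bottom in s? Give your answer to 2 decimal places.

The weight component along the incline is mg sin 40° = 16.070 N and the normal force is N = mg cos 40° = 19.151 N.
With no friction, a = g sin 40° = 6.4279 m/s².
Starting from rest, L = ½at², so t = √(2L/a) = √(2 × 1.7 / 6.4279) = 0.7273 s.

0.73 s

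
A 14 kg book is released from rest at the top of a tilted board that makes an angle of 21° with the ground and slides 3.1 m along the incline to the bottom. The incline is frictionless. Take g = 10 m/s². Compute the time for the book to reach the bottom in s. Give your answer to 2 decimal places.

The weight component along the incline is mg sin 21° = 50.172 N and the normal force is N = mg cos 21° = 130.701 N.
With no friction, a = g sin 21° = 3.5837 m/s².
Starting from rest, L = ½at², so t = √(2L/a) = √(2 × 3.1 / 3.5837) = 1.3153 s.

1.32 s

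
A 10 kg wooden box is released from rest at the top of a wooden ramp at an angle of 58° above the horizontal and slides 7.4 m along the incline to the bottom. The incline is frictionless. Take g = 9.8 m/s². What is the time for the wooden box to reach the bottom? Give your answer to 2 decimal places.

The weight component along the incline is mg sin 58° = 83.109 N and the normal force is N = mg cos 58° = 51.932 N.
With no friction, a = g sin 58° = 8.3109 m/s².
Starting from rest, L = ½at², so t = √(2L/a) = √(2 × 7.4 / 8.3109) = 1.3345 s.

1.33 s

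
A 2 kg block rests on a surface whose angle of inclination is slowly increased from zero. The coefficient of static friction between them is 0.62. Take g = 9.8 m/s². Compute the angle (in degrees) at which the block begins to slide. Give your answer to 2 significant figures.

At the threshold of sliding, static friction is at its maximum μ_s N and exactly balances the weight component along the incline: mg sin θ = μ_s mg cos θ.
Hence tan θ = μ_s = 0.62, so θ = arctan(0.62) = 31.7989°.

32°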